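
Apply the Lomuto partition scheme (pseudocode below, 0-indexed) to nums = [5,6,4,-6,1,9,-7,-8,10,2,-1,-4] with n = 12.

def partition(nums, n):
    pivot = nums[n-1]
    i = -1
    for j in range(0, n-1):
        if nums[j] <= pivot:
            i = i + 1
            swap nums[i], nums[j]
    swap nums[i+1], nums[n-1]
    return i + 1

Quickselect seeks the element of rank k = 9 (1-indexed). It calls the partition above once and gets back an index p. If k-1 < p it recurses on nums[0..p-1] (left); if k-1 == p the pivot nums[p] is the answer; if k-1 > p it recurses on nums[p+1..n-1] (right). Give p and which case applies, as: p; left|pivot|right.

3; right

pivot=-4, i=-1
j=0: 5>-4, skip
j=1: 6>-4, skip
j=2: 4>-4, skip
j=3: -6≤-4, i=0, swap(0,3) ⇒ [-6,6,4,5,1,9,-7,-8,10,2,-1,-4]
j=4: 1>-4, skip
j=5: 9>-4, skip
j=6: -7≤-4, i=1, swap(1,6) ⇒ [-6,-7,4,5,1,9,6,-8,10,2,-1,-4]
j=7: -8≤-4, i=2, swap(2,7) ⇒ [-6,-7,-8,5,1,9,6,4,10,2,-1,-4]
j=8: 10>-4, skip
j=9: 2>-4, skip
j=10: -1>-4, skip
swap(3,11) ⇒ [-6,-7,-8,-4,1,9,6,4,10,2,-1,5]; return 3
p = 3; k-1 = 8 > 3 ⇒ right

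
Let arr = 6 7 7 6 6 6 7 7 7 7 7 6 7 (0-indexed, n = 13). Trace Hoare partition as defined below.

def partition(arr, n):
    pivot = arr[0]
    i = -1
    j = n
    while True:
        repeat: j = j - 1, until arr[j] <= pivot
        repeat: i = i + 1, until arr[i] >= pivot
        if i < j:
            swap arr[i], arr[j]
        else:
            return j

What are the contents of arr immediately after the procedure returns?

pivot = arr[0] = 6; i = -1, j = 13
j→11 (arr[11]=6≤6), i→0 (arr[0]=6≥6); i<j, swap → 6 7 7 6 6 6 7 7 7 7 7 6 7
j→5 (arr[5]=6≤6), i→1 (arr[1]=7≥6); i<j, swap → 6 6 7 6 6 7 7 7 7 7 7 6 7
j→4 (arr[4]=6≤6), i→2 (arr[2]=7≥6); i<j, swap → 6 6 6 6 7 7 7 7 7 7 7 6 7
j→3, i→3; i≥j, return j=3. arr = 6 6 6 6 7 7 7 7 7 7 7 6 7

6 6 6 6 7 7 7 7 7 7 7 6 7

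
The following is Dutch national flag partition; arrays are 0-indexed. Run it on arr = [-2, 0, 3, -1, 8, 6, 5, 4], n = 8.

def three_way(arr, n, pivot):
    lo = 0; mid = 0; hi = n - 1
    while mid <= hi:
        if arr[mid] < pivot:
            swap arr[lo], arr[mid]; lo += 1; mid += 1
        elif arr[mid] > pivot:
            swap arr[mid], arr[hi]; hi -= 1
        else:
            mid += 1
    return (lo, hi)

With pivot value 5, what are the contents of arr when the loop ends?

lo=0 mid=0 hi=7
-2<5: swap(0,0), lo=1 mid=1 ⇒ [-2, 0, 3, -1, 8, 6, 5, 4]
0<5: swap(1,1), lo=2 mid=2 ⇒ [-2, 0, 3, -1, 8, 6, 5, 4]
3<5: swap(2,2), lo=3 mid=3 ⇒ [-2, 0, 3, -1, 8, 6, 5, 4]
-1<5: swap(3,3), lo=4 mid=4 ⇒ [-2, 0, 3, -1, 8, 6, 5, 4]
8>5: swap(4,7), hi=6 ⇒ [-2, 0, 3, -1, 4, 6, 5, 8]
4<5: swap(4,4), lo=5 mid=5 ⇒ [-2, 0, 3, -1, 4, 6, 5, 8]
6>5: swap(5,6), hi=5 ⇒ [-2, 0, 3, -1, 4, 5, 6, 8]
5=5: mid=6
done. lo=5 hi=5; arr=[-2, 0, 3, -1, 4, 5, 6, 8]

[-2, 0, 3, -1, 4, 5, 6, 8]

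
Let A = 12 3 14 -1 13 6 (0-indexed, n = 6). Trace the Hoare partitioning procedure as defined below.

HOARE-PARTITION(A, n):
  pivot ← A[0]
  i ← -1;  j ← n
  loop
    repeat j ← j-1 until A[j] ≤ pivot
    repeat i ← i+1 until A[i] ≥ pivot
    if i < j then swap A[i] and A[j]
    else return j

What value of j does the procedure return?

2

pivot=12
j stops at 5 (6), i stops at 0 (12); swap ⇒ 6 3 14 -1 13 12
j stops at 3 (-1), i stops at 2 (14); swap ⇒ 6 3 -1 14 13 12
j stops at 2, i stops at 3; i≥j ⇒ return 2. A=6 3 -1 14 13 12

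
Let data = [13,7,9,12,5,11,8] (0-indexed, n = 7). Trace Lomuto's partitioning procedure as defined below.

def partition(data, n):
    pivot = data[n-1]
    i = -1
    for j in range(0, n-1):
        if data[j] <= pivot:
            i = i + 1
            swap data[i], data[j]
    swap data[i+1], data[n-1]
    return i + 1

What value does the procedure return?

pivot=8, i=-1
j=0: 13>8, skip
j=1: 7≤8, i=0, swap(0,1) ⇒ [7,13,9,12,5,11,8]
j=2: 9>8, skip
j=3: 12>8, skip
j=4: 5≤8, i=1, swap(1,4) ⇒ [7,5,9,12,13,11,8]
j=5: 11>8, skip
swap(2,6) ⇒ [7,5,8,12,13,11,9]; return 2

2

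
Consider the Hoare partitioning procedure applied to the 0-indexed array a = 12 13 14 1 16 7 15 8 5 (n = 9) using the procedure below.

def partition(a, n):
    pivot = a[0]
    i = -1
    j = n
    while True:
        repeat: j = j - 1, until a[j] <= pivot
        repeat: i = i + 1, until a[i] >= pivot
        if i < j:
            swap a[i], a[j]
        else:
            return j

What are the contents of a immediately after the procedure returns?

pivot = a[0] = 12; i = -1, j = 9
j→8 (a[8]=5≤12), i→0 (a[0]=12≥12); i<j, swap → 5 13 14 1 16 7 15 8 12
j→7 (a[7]=8≤12), i→1 (a[1]=13≥12); i<j, swap → 5 8 14 1 16 7 15 13 12
j→5 (a[5]=7≤12), i→2 (a[2]=14≥12); i<j, swap → 5 8 7 1 16 14 15 13 12
j→3, i→4; i≥j, return j=3. a = 5 8 7 1 16 14 15 13 12

5 8 7 1 16 14 15 13 12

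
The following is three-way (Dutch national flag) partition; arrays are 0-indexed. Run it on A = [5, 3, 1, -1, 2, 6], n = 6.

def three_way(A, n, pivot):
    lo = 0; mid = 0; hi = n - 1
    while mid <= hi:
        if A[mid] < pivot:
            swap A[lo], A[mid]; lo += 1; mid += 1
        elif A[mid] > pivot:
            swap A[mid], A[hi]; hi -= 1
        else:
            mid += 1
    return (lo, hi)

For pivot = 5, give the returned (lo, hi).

(4, 4)

lo=0 mid=0 hi=5
5=5: mid=1
3<5: swap(0,1), lo=1 mid=2 ⇒ [3, 5, 1, -1, 2, 6]
1<5: swap(1,2), lo=2 mid=3 ⇒ [3, 1, 5, -1, 2, 6]
-1<5: swap(2,3), lo=3 mid=4 ⇒ [3, 1, -1, 5, 2, 6]
2<5: swap(3,4), lo=4 mid=5 ⇒ [3, 1, -1, 2, 5, 6]
6>5: swap(5,5), hi=4 ⇒ [3, 1, -1, 2, 5, 6]
done. lo=4 hi=4; A=[3, 1, -1, 2, 5, 6]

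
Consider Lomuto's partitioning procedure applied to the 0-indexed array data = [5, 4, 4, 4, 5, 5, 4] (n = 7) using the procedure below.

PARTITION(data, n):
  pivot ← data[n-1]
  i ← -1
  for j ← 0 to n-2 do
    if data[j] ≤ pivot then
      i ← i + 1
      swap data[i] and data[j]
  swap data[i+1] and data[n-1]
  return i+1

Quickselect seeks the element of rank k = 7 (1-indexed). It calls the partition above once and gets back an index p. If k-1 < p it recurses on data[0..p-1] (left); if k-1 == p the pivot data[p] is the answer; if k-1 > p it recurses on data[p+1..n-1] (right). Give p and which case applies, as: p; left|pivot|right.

pivot = data[6] = 4; i = -1
j=0: data[0]=5 > 4 → no swap
j=1: data[1]=4 ≤ 4 → i=0, swap data[0],data[1] → [4, 5, 4, 4, 5, 5, 4]
j=2: data[2]=4 ≤ 4 → i=1, swap data[1],data[2] → [4, 4, 5, 4, 5, 5, 4]
j=3: data[3]=4 ≤ 4 → i=2, swap data[2],data[3] → [4, 4, 4, 5, 5, 5, 4]
j=4: data[4]=5 > 4 → no swap
j=5: data[5]=5 > 4 → no swap
final swap data[3],data[6] → [4, 4, 4, 4, 5, 5, 5]; return 3
p = 3; k-1 = 6 > 3 ⇒ right

3; right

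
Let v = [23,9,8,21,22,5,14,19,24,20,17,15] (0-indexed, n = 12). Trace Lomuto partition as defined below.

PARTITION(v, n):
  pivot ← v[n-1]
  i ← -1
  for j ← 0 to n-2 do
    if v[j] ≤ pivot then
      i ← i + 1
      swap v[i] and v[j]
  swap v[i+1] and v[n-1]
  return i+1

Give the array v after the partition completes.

[9,8,5,14,15,23,21,19,24,20,17,22]

pivot = v[11] = 15; i = -1
j=0: v[0]=23 > 15 → no swap
j=1: v[1]=9 ≤ 15 → i=0, swap v[0],v[1] → [9,23,8,21,22,5,14,19,24,20,17,15]
j=2: v[2]=8 ≤ 15 → i=1, swap v[1],v[2] → [9,8,23,21,22,5,14,19,24,20,17,15]
j=3: v[3]=21 > 15 → no swap
j=4: v[4]=22 > 15 → no swap
j=5: v[5]=5 ≤ 15 → i=2, swap v[2],v[5] → [9,8,5,21,22,23,14,19,24,20,17,15]
j=6: v[6]=14 ≤ 15 → i=3, swap v[3],v[6] → [9,8,5,14,22,23,21,19,24,20,17,15]
j=7: v[7]=19 > 15 → no swap
j=8: v[8]=24 > 15 → no swap
j=9: v[9]=20 > 15 → no swap
j=10: v[10]=17 > 15 → no swap
final swap v[4],v[11] → [9,8,5,14,15,23,21,19,24,20,17,22]; return 4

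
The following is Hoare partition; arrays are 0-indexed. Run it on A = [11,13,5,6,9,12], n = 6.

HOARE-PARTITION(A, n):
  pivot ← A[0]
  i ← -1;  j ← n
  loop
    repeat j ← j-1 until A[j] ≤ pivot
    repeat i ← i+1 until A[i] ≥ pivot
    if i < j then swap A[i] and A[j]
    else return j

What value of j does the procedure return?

2

pivot=11
j stops at 4 (9), i stops at 0 (11); swap ⇒ [9,13,5,6,11,12]
j stops at 3 (6), i stops at 1 (13); swap ⇒ [9,6,5,13,11,12]
j stops at 2, i stops at 3; i≥j ⇒ return 2. A=[9,6,5,13,11,12]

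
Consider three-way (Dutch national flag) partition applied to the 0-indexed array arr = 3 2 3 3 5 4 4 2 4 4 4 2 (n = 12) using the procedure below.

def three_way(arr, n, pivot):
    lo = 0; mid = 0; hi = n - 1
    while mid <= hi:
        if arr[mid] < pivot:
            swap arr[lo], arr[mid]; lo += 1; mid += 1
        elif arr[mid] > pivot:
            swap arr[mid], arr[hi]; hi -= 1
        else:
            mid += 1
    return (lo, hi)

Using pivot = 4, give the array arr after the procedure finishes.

3 2 3 3 2 2 4 4 4 4 4 5

pivot = 4; lo=0, mid=0, hi=11
arr[mid]=3<4: swap arr[0],arr[0]; lo=1,mid=1 → 3 2 3 3 5 4 4 2 4 4 4 2
arr[mid]=2<4: swap arr[1],arr[1]; lo=2,mid=2 → 3 2 3 3 5 4 4 2 4 4 4 2
arr[mid]=3<4: swap arr[2],arr[2]; lo=3,mid=3 → 3 2 3 3 5 4 4 2 4 4 4 2
arr[mid]=3<4: swap arr[3],arr[3]; lo=4,mid=4 → 3 2 3 3 5 4 4 2 4 4 4 2
arr[mid]=5>4: swap arr[4],arr[11]; hi=10 → 3 2 3 3 2 4 4 2 4 4 4 5
arr[mid]=2<4: swap arr[4],arr[4]; lo=5,mid=5 → 3 2 3 3 2 4 4 2 4 4 4 5
arr[mid]=4=4: mid=6
arr[mid]=4=4: mid=7
arr[mid]=2<4: swap arr[5],arr[7]; lo=6,mid=8 → 3 2 3 3 2 2 4 4 4 4 4 5
arr[mid]=4=4: mid=9
arr[mid]=4=4: mid=10
arr[mid]=4=4: mid=11
end: lo=6, hi=10; arr = 3 2 3 3 2 2 4 4 4 4 4 5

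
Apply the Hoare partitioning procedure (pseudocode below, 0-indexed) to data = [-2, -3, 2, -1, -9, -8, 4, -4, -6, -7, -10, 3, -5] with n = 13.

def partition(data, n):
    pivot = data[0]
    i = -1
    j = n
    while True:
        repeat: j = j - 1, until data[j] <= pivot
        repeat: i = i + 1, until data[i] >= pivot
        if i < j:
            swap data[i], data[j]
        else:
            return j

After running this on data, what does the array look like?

[-5, -3, -10, -7, -9, -8, -6, -4, 4, -1, 2, 3, -2]

pivot = data[0] = -2; i = -1, j = 13
j→12 (data[12]=-5≤-2), i→0 (data[0]=-2≥-2); i<j, swap → [-5, -3, 2, -1, -9, -8, 4, -4, -6, -7, -10, 3, -2]
j→10 (data[10]=-10≤-2), i→2 (data[2]=2≥-2); i<j, swap → [-5, -3, -10, -1, -9, -8, 4, -4, -6, -7, 2, 3, -2]
j→9 (data[9]=-7≤-2), i→3 (data[3]=-1≥-2); i<j, swap → [-5, -3, -10, -7, -9, -8, 4, -4, -6, -1, 2, 3, -2]
j→8 (data[8]=-6≤-2), i→6 (data[6]=4≥-2); i<j, swap → [-5, -3, -10, -7, -9, -8, -6, -4, 4, -1, 2, 3, -2]
j→7, i→8; i≥j, return j=7. data = [-5, -3, -10, -7, -9, -8, -6, -4, 4, -1, 2, 3, -2]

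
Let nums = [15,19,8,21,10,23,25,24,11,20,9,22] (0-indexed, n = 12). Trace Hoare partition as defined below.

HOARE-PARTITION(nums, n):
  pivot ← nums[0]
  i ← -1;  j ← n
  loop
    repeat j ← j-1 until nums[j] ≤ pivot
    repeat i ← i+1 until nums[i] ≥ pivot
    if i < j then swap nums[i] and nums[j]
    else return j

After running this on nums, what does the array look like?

[9,11,8,10,21,23,25,24,19,20,15,22]

pivot = nums[0] = 15; i = -1, j = 12
j→10 (nums[10]=9≤15), i→0 (nums[0]=15≥15); i<j, swap → [9,19,8,21,10,23,25,24,11,20,15,22]
j→8 (nums[8]=11≤15), i→1 (nums[1]=19≥15); i<j, swap → [9,11,8,21,10,23,25,24,19,20,15,22]
j→4 (nums[4]=10≤15), i→3 (nums[3]=21≥15); i<j, swap → [9,11,8,10,21,23,25,24,19,20,15,22]
j→3, i→4; i≥j, return j=3. nums = [9,11,8,10,21,23,25,24,19,20,15,22]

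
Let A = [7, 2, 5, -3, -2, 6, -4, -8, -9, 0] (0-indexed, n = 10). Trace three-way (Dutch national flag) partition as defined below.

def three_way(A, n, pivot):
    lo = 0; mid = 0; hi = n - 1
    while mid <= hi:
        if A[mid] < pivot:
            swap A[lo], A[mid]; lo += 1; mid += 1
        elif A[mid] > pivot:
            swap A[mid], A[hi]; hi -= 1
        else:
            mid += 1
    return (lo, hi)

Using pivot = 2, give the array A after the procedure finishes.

pivot = 2; lo=0, mid=0, hi=9
A[mid]=7>2: swap A[0],A[9]; hi=8 → [0, 2, 5, -3, -2, 6, -4, -8, -9, 7]
A[mid]=0<2: swap A[0],A[0]; lo=1,mid=1 → [0, 2, 5, -3, -2, 6, -4, -8, -9, 7]
A[mid]=2=2: mid=2
A[mid]=5>2: swap A[2],A[8]; hi=7 → [0, 2, -9, -3, -2, 6, -4, -8, 5, 7]
A[mid]=-9<2: swap A[1],A[2]; lo=2,mid=3 → [0, -9, 2, -3, -2, 6, -4, -8, 5, 7]
A[mid]=-3<2: swap A[2],A[3]; lo=3,mid=4 → [0, -9, -3, 2, -2, 6, -4, -8, 5, 7]
A[mid]=-2<2: swap A[3],A[4]; lo=4,mid=5 → [0, -9, -3, -2, 2, 6, -4, -8, 5, 7]
A[mid]=6>2: swap A[5],A[7]; hi=6 → [0, -9, -3, -2, 2, -8, -4, 6, 5, 7]
A[mid]=-8<2: swap A[4],A[5]; lo=5,mid=6 → [0, -9, -3, -2, -8, 2, -4, 6, 5, 7]
A[mid]=-4<2: swap A[5],A[6]; lo=6,mid=7 → [0, -9, -3, -2, -8, -4, 2, 6, 5, 7]
end: lo=6, hi=6; A = [0, -9, -3, -2, -8, -4, 2, 6, 5, 7]

[0, -9, -3, -2, -8, -4, 2, 6, 5, 7]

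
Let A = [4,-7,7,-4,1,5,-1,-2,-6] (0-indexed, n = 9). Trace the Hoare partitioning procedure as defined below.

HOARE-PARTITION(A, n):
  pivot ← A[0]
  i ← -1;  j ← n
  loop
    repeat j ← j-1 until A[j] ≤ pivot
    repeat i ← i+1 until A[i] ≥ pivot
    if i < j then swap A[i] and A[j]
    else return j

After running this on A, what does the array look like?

[-6,-7,-2,-4,1,-1,5,7,4]

pivot=4
j stops at 8 (-6), i stops at 0 (4); swap ⇒ [-6,-7,7,-4,1,5,-1,-2,4]
j stops at 7 (-2), i stops at 2 (7); swap ⇒ [-6,-7,-2,-4,1,5,-1,7,4]
j stops at 6 (-1), i stops at 5 (5); swap ⇒ [-6,-7,-2,-4,1,-1,5,7,4]
j stops at 5, i stops at 6; i≥j ⇒ return 5. A=[-6,-7,-2,-4,1,-1,5,7,4]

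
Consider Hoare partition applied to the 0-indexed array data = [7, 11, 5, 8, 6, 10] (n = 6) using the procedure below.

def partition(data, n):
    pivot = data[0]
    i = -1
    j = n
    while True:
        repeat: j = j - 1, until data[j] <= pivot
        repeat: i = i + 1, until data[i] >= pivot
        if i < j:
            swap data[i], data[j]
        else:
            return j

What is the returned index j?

pivot = data[0] = 7; i = -1, j = 6
j→4 (data[4]=6≤7), i→0 (data[0]=7≥7); i<j, swap → [6, 11, 5, 8, 7, 10]
j→2 (data[2]=5≤7), i→1 (data[1]=11≥7); i<j, swap → [6, 5, 11, 8, 7, 10]
j→1, i→2; i≥j, return j=1. data = [6, 5, 11, 8, 7, 10]

1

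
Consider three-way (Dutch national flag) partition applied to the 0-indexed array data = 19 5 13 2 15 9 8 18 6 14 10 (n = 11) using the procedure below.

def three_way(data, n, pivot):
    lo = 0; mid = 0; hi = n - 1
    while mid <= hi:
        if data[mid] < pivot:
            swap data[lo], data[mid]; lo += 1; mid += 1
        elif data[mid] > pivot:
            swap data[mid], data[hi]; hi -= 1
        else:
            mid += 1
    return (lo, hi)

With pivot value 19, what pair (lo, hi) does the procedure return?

(10, 10)

pivot = 19; lo=0, mid=0, hi=10
data[mid]=19=19: mid=1
data[mid]=5<19: swap data[0],data[1]; lo=1,mid=2 → 5 19 13 2 15 9 8 18 6 14 10
data[mid]=13<19: swap data[1],data[2]; lo=2,mid=3 → 5 13 19 2 15 9 8 18 6 14 10
data[mid]=2<19: swap data[2],data[3]; lo=3,mid=4 → 5 13 2 19 15 9 8 18 6 14 10
data[mid]=15<19: swap data[3],data[4]; lo=4,mid=5 → 5 13 2 15 19 9 8 18 6 14 10
data[mid]=9<19: swap data[4],data[5]; lo=5,mid=6 → 5 13 2 15 9 19 8 18 6 14 10
data[mid]=8<19: swap data[5],data[6]; lo=6,mid=7 → 5 13 2 15 9 8 19 18 6 14 10
data[mid]=18<19: swap data[6],data[7]; lo=7,mid=8 → 5 13 2 15 9 8 18 19 6 14 10
data[mid]=6<19: swap data[7],data[8]; lo=8,mid=9 → 5 13 2 15 9 8 18 6 19 14 10
data[mid]=14<19: swap data[8],data[9]; lo=9,mid=10 → 5 13 2 15 9 8 18 6 14 19 10
data[mid]=10<19: swap data[9],data[10]; lo=10,mid=11 → 5 13 2 15 9 8 18 6 14 10 19
end: lo=10, hi=10; data = 5 13 2 15 9 8 18 6 14 10 19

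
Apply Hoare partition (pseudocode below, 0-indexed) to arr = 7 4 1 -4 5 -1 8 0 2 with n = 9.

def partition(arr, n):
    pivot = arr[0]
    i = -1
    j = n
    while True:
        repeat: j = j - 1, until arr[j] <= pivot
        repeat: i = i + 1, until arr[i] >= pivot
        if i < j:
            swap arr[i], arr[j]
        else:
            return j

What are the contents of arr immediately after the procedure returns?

2 4 1 -4 5 -1 0 8 7

pivot=7
j stops at 8 (2), i stops at 0 (7); swap ⇒ 2 4 1 -4 5 -1 8 0 7
j stops at 7 (0), i stops at 6 (8); swap ⇒ 2 4 1 -4 5 -1 0 8 7
j stops at 6, i stops at 7; i≥j ⇒ return 6. arr=2 4 1 -4 5 -1 0 8 7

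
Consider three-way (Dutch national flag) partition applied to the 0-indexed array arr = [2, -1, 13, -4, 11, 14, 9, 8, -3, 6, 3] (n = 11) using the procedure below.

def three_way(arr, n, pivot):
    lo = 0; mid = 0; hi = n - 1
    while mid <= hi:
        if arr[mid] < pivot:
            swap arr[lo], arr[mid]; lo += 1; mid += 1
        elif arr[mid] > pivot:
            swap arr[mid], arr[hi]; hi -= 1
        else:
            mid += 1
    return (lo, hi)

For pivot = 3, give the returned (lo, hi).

(4, 4)

lo=0 mid=0 hi=10
2<3: swap(0,0), lo=1 mid=1 ⇒ [2, -1, 13, -4, 11, 14, 9, 8, -3, 6, 3]
-1<3: swap(1,1), lo=2 mid=2 ⇒ [2, -1, 13, -4, 11, 14, 9, 8, -3, 6, 3]
13>3: swap(2,10), hi=9 ⇒ [2, -1, 3, -4, 11, 14, 9, 8, -3, 6, 13]
3=3: mid=3
-4<3: swap(2,3), lo=3 mid=4 ⇒ [2, -1, -4, 3, 11, 14, 9, 8, -3, 6, 13]
11>3: swap(4,9), hi=8 ⇒ [2, -1, -4, 3, 6, 14, 9, 8, -3, 11, 13]
6>3: swap(4,8), hi=7 ⇒ [2, -1, -4, 3, -3, 14, 9, 8, 6, 11, 13]
-3<3: swap(3,4), lo=4 mid=5 ⇒ [2, -1, -4, -3, 3, 14, 9, 8, 6, 11, 13]
14>3: swap(5,7), hi=6 ⇒ [2, -1, -4, -3, 3, 8, 9, 14, 6, 11, 13]
8>3: swap(5,6), hi=5 ⇒ [2, -1, -4, -3, 3, 9, 8, 14, 6, 11, 13]
9>3: swap(5,5), hi=4 ⇒ [2, -1, -4, -3, 3, 9, 8, 14, 6, 11, 13]
done. lo=4 hi=4; arr=[2, -1, -4, -3, 3, 9, 8, 14, 6, 11, 13]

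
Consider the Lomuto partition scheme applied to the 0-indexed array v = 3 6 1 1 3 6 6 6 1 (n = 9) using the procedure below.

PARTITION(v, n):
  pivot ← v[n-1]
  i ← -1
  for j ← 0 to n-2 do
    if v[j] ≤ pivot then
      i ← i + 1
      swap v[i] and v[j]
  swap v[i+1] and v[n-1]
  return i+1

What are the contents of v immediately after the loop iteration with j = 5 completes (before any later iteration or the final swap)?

pivot = v[8] = 1; i = -1
j=0: v[0]=3 > 1 → no swap
j=1: v[1]=6 > 1 → no swap
j=2: v[2]=1 ≤ 1 → i=0, swap v[0],v[2] → 1 6 3 1 3 6 6 6 1
j=3: v[3]=1 ≤ 1 → i=1, swap v[1],v[3] → 1 1 3 6 3 6 6 6 1
j=4: v[4]=3 > 1 → no swap
j=5: v[5]=6 > 1 → no swap
(after j=5) v = 1 1 3 6 3 6 6 6 1

1 1 3 6 3 6 6 6 1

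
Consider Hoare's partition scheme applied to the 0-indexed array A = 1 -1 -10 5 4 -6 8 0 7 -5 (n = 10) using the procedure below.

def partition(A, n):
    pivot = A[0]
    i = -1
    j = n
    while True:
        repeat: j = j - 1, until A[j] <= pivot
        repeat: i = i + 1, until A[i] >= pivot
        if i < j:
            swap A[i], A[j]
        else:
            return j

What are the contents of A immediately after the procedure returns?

-5 -1 -10 0 -6 4 8 5 7 1

pivot=1
j stops at 9 (-5), i stops at 0 (1); swap ⇒ -5 -1 -10 5 4 -6 8 0 7 1
j stops at 7 (0), i stops at 3 (5); swap ⇒ -5 -1 -10 0 4 -6 8 5 7 1
j stops at 5 (-6), i stops at 4 (4); swap ⇒ -5 -1 -10 0 -6 4 8 5 7 1
j stops at 4, i stops at 5; i≥j ⇒ return 4. A=-5 -1 -10 0 -6 4 8 5 7 1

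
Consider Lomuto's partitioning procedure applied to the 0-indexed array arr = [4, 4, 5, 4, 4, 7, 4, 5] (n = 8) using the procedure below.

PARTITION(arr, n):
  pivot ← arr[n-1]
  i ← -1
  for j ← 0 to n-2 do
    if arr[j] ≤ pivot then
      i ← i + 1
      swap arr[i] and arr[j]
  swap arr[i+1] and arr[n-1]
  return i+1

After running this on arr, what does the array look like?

pivot = arr[7] = 5; i = -1
j=0: arr[0]=4 ≤ 5 → i=0, swap arr[0],arr[0] (no change) → [4, 4, 5, 4, 4, 7, 4, 5]
j=1: arr[1]=4 ≤ 5 → i=1, swap arr[1],arr[1] (no change) → [4, 4, 5, 4, 4, 7, 4, 5]
j=2: arr[2]=5 ≤ 5 → i=2, swap arr[2],arr[2] (no change) → [4, 4, 5, 4, 4, 7, 4, 5]
j=3: arr[3]=4 ≤ 5 → i=3, swap arr[3],arr[3] (no change) → [4, 4, 5, 4, 4, 7, 4, 5]
j=4: arr[4]=4 ≤ 5 → i=4, swap arr[4],arr[4] (no change) → [4, 4, 5, 4, 4, 7, 4, 5]
j=5: arr[5]=7 > 5 → no swap
j=6: arr[6]=4 ≤ 5 → i=5, swap arr[5],arr[6] → [4, 4, 5, 4, 4, 4, 7, 5]
final swap arr[6],arr[7] → [4, 4, 5, 4, 4, 4, 5, 7]; return 6

[4, 4, 5, 4, 4, 4, 5, 7]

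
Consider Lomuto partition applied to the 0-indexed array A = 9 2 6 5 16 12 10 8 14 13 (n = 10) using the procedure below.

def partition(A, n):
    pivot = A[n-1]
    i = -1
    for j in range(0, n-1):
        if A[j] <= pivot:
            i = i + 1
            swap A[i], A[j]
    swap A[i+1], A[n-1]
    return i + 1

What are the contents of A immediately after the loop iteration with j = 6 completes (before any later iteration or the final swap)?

pivot=13, i=-1
j=0: 9≤13, i=0, swap(0,0) ⇒ 9 2 6 5 16 12 10 8 14 13
j=1: 2≤13, i=1, swap(1,1) ⇒ 9 2 6 5 16 12 10 8 14 13
j=2: 6≤13, i=2, swap(2,2) ⇒ 9 2 6 5 16 12 10 8 14 13
j=3: 5≤13, i=3, swap(3,3) ⇒ 9 2 6 5 16 12 10 8 14 13
j=4: 16>13, skip
j=5: 12≤13, i=4, swap(4,5) ⇒ 9 2 6 5 12 16 10 8 14 13
j=6: 10≤13, i=5, swap(5,6) ⇒ 9 2 6 5 12 10 16 8 14 13
(after j=6) A = 9 2 6 5 12 10 16 8 14 13

9 2 6 5 12 10 16 8 14 13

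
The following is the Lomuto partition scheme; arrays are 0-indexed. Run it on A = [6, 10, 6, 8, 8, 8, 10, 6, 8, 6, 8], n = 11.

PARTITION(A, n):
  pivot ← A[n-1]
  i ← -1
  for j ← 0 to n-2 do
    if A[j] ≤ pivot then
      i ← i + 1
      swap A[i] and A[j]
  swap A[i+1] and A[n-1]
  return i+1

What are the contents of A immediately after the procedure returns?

pivot = A[10] = 8; i = -1
j=0: A[0]=6 ≤ 8 → i=0, swap A[0],A[0] (no change) → [6, 10, 6, 8, 8, 8, 10, 6, 8, 6, 8]
j=1: A[1]=10 > 8 → no swap
j=2: A[2]=6 ≤ 8 → i=1, swap A[1],A[2] → [6, 6, 10, 8, 8, 8, 10, 6, 8, 6, 8]
j=3: A[3]=8 ≤ 8 → i=2, swap A[2],A[3] → [6, 6, 8, 10, 8, 8, 10, 6, 8, 6, 8]
j=4: A[4]=8 ≤ 8 → i=3, swap A[3],A[4] → [6, 6, 8, 8, 10, 8, 10, 6, 8, 6, 8]
j=5: A[5]=8 ≤ 8 → i=4, swap A[4],A[5] → [6, 6, 8, 8, 8, 10, 10, 6, 8, 6, 8]
j=6: A[6]=10 > 8 → no swap
j=7: A[7]=6 ≤ 8 → i=5, swap A[5],A[7] → [6, 6, 8, 8, 8, 6, 10, 10, 8, 6, 8]
j=8: A[8]=8 ≤ 8 → i=6, swap A[6],A[8] → [6, 6, 8, 8, 8, 6, 8, 10, 10, 6, 8]
j=9: A[9]=6 ≤ 8 → i=7, swap A[7],A[9] → [6, 6, 8, 8, 8, 6, 8, 6, 10, 10, 8]
final swap A[8],A[10] → [6, 6, 8, 8, 8, 6, 8, 6, 8, 10, 10]; return 8

[6, 6, 8, 8, 8, 6, 8, 6, 8, 10, 10]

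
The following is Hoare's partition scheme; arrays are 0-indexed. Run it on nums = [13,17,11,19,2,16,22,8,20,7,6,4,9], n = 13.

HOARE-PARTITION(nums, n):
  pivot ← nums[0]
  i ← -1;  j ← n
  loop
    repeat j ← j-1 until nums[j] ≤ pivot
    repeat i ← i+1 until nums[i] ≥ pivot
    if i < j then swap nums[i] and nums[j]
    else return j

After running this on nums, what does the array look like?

[9,4,11,6,2,7,8,22,20,16,19,17,13]

pivot = nums[0] = 13; i = -1, j = 13
j→12 (nums[12]=9≤13), i→0 (nums[0]=13≥13); i<j, swap → [9,17,11,19,2,16,22,8,20,7,6,4,13]
j→11 (nums[11]=4≤13), i→1 (nums[1]=17≥13); i<j, swap → [9,4,11,19,2,16,22,8,20,7,6,17,13]
j→10 (nums[10]=6≤13), i→3 (nums[3]=19≥13); i<j, swap → [9,4,11,6,2,16,22,8,20,7,19,17,13]
j→9 (nums[9]=7≤13), i→5 (nums[5]=16≥13); i<j, swap → [9,4,11,6,2,7,22,8,20,16,19,17,13]
j→7 (nums[7]=8≤13), i→6 (nums[6]=22≥13); i<j, swap → [9,4,11,6,2,7,8,22,20,16,19,17,13]
j→6, i→7; i≥j, return j=6. nums = [9,4,11,6,2,7,8,22,20,16,19,17,13]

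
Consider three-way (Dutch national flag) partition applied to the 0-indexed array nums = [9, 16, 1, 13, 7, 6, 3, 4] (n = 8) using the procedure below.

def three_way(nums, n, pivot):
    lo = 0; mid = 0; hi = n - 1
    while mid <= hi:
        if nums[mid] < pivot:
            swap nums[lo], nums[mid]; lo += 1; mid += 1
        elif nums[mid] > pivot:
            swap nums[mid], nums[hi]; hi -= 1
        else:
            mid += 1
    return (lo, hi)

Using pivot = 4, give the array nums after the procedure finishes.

[3, 1, 4, 7, 6, 13, 16, 9]

lo=0 mid=0 hi=7
9>4: swap(0,7), hi=6 ⇒ [4, 16, 1, 13, 7, 6, 3, 9]
4=4: mid=1
16>4: swap(1,6), hi=5 ⇒ [4, 3, 1, 13, 7, 6, 16, 9]
3<4: swap(0,1), lo=1 mid=2 ⇒ [3, 4, 1, 13, 7, 6, 16, 9]
1<4: swap(1,2), lo=2 mid=3 ⇒ [3, 1, 4, 13, 7, 6, 16, 9]
13>4: swap(3,5), hi=4 ⇒ [3, 1, 4, 6, 7, 13, 16, 9]
6>4: swap(3,4), hi=3 ⇒ [3, 1, 4, 7, 6, 13, 16, 9]
7>4: swap(3,3), hi=2 ⇒ [3, 1, 4, 7, 6, 13, 16, 9]
done. lo=2 hi=2; nums=[3, 1, 4, 7, 6, 13, 16, 9]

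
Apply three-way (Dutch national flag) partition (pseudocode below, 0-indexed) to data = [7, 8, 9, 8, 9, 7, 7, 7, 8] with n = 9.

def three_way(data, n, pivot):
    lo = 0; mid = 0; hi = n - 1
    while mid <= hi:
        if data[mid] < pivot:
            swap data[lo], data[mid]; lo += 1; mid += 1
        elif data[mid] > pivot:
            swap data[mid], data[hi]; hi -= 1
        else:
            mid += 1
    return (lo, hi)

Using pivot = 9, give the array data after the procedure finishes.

[7, 8, 8, 7, 7, 7, 8, 9, 9]

lo=0 mid=0 hi=8
7<9: swap(0,0), lo=1 mid=1 ⇒ [7, 8, 9, 8, 9, 7, 7, 7, 8]
8<9: swap(1,1), lo=2 mid=2 ⇒ [7, 8, 9, 8, 9, 7, 7, 7, 8]
9=9: mid=3
8<9: swap(2,3), lo=3 mid=4 ⇒ [7, 8, 8, 9, 9, 7, 7, 7, 8]
9=9: mid=5
7<9: swap(3,5), lo=4 mid=6 ⇒ [7, 8, 8, 7, 9, 9, 7, 7, 8]
7<9: swap(4,6), lo=5 mid=7 ⇒ [7, 8, 8, 7, 7, 9, 9, 7, 8]
7<9: swap(5,7), lo=6 mid=8 ⇒ [7, 8, 8, 7, 7, 7, 9, 9, 8]
8<9: swap(6,8), lo=7 mid=9 ⇒ [7, 8, 8, 7, 7, 7, 8, 9, 9]
done. lo=7 hi=8; data=[7, 8, 8, 7, 7, 7, 8, 9, 9]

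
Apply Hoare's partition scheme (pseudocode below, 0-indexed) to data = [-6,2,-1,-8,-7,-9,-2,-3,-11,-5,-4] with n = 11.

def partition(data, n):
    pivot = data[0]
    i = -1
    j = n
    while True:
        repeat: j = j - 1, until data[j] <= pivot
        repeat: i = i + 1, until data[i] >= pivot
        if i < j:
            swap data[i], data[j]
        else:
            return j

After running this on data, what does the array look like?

pivot=-6
j stops at 8 (-11), i stops at 0 (-6); swap ⇒ [-11,2,-1,-8,-7,-9,-2,-3,-6,-5,-4]
j stops at 5 (-9), i stops at 1 (2); swap ⇒ [-11,-9,-1,-8,-7,2,-2,-3,-6,-5,-4]
j stops at 4 (-7), i stops at 2 (-1); swap ⇒ [-11,-9,-7,-8,-1,2,-2,-3,-6,-5,-4]
j stops at 3, i stops at 4; i≥j ⇒ return 3. data=[-11,-9,-7,-8,-1,2,-2,-3,-6,-5,-4]

[-11,-9,-7,-8,-1,2,-2,-3,-6,-5,-4]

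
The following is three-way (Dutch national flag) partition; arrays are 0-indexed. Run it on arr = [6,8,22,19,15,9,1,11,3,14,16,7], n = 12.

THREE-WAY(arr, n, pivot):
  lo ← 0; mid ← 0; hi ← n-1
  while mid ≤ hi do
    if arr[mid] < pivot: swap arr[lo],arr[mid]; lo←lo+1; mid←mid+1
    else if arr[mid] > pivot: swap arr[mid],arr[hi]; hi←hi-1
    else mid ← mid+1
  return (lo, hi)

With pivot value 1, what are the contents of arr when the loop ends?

[1,22,19,15,9,8,11,3,14,16,7,6]

pivot = 1; lo=0, mid=0, hi=11
arr[mid]=6>1: swap arr[0],arr[11]; hi=10 → [7,8,22,19,15,9,1,11,3,14,16,6]
arr[mid]=7>1: swap arr[0],arr[10]; hi=9 → [16,8,22,19,15,9,1,11,3,14,7,6]
arr[mid]=16>1: swap arr[0],arr[9]; hi=8 → [14,8,22,19,15,9,1,11,3,16,7,6]
arr[mid]=14>1: swap arr[0],arr[8]; hi=7 → [3,8,22,19,15,9,1,11,14,16,7,6]
arr[mid]=3>1: swap arr[0],arr[7]; hi=6 → [11,8,22,19,15,9,1,3,14,16,7,6]
arr[mid]=11>1: swap arr[0],arr[6]; hi=5 → [1,8,22,19,15,9,11,3,14,16,7,6]
arr[mid]=1=1: mid=1
arr[mid]=8>1: swap arr[1],arr[5]; hi=4 → [1,9,22,19,15,8,11,3,14,16,7,6]
arr[mid]=9>1: swap arr[1],arr[4]; hi=3 → [1,15,22,19,9,8,11,3,14,16,7,6]
arr[mid]=15>1: swap arr[1],arr[3]; hi=2 → [1,19,22,15,9,8,11,3,14,16,7,6]
arr[mid]=19>1: swap arr[1],arr[2]; hi=1 → [1,22,19,15,9,8,11,3,14,16,7,6]
arr[mid]=22>1: swap arr[1],arr[1]; hi=0 → [1,22,19,15,9,8,11,3,14,16,7,6]
end: lo=0, hi=0; arr = [1,22,19,15,9,8,11,3,14,16,7,6]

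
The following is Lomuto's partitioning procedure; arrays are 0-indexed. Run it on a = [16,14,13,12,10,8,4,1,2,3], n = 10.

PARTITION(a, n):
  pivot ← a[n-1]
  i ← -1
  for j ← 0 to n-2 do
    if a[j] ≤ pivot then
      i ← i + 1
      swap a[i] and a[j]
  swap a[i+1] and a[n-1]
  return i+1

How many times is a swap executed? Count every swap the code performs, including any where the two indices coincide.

3

pivot = a[9] = 3; i = -1
j=0: a[0]=16 > 3 → no swap
j=1: a[1]=14 > 3 → no swap
j=2: a[2]=13 > 3 → no swap
j=3: a[3]=12 > 3 → no swap
j=4: a[4]=10 > 3 → no swap
j=5: a[5]=8 > 3 → no swap
j=6: a[6]=4 > 3 → no swap
j=7: a[7]=1 ≤ 3 → i=0, swap a[0],a[7] → [1,14,13,12,10,8,4,16,2,3]
j=8: a[8]=2 ≤ 3 → i=1, swap a[1],a[8] → [1,2,13,12,10,8,4,16,14,3]
final swap a[2],a[9] → [1,2,3,12,10,8,4,16,14,13]; return 2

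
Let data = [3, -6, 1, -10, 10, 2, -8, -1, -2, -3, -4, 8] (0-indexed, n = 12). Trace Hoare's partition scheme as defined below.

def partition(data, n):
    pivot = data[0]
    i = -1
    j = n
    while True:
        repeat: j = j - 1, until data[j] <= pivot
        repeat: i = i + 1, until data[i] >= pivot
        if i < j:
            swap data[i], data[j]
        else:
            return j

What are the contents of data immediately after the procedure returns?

[-4, -6, 1, -10, -3, 2, -8, -1, -2, 10, 3, 8]

pivot=3
j stops at 10 (-4), i stops at 0 (3); swap ⇒ [-4, -6, 1, -10, 10, 2, -8, -1, -2, -3, 3, 8]
j stops at 9 (-3), i stops at 4 (10); swap ⇒ [-4, -6, 1, -10, -3, 2, -8, -1, -2, 10, 3, 8]
j stops at 8, i stops at 9; i≥j ⇒ return 8. data=[-4, -6, 1, -10, -3, 2, -8, -1, -2, 10, 3, 8]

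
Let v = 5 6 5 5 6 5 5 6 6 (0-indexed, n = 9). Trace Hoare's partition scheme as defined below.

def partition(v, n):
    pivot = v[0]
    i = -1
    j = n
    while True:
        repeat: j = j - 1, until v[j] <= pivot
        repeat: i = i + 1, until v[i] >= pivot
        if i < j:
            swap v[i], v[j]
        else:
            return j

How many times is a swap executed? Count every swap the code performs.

pivot = v[0] = 5; i = -1, j = 9
j→6 (v[6]=5≤5), i→0 (v[0]=5≥5); i<j, swap → 5 6 5 5 6 5 5 6 6
j→5 (v[5]=5≤5), i→1 (v[1]=6≥5); i<j, swap → 5 5 5 5 6 6 5 6 6
j→3 (v[3]=5≤5), i→2 (v[2]=5≥5); i<j, swap → 5 5 5 5 6 6 5 6 6
j→2, i→3; i≥j, return j=2. v = 5 5 5 5 6 6 5 6 6

3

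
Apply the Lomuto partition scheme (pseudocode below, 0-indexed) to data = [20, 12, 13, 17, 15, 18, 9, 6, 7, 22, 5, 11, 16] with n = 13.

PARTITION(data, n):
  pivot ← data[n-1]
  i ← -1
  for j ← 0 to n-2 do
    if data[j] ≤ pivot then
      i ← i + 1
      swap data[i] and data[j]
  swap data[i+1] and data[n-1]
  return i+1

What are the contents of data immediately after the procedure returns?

pivot = data[12] = 16; i = -1
j=0: data[0]=20 > 16 → no swap
j=1: data[1]=12 ≤ 16 → i=0, swap data[0],data[1] → [12, 20, 13, 17, 15, 18, 9, 6, 7, 22, 5, 11, 16]
j=2: data[2]=13 ≤ 16 → i=1, swap data[1],data[2] → [12, 13, 20, 17, 15, 18, 9, 6, 7, 22, 5, 11, 16]
j=3: data[3]=17 > 16 → no swap
j=4: data[4]=15 ≤ 16 → i=2, swap data[2],data[4] → [12, 13, 15, 17, 20, 18, 9, 6, 7, 22, 5, 11, 16]
j=5: data[5]=18 > 16 → no swap
j=6: data[6]=9 ≤ 16 → i=3, swap data[3],data[6] → [12, 13, 15, 9, 20, 18, 17, 6, 7, 22, 5, 11, 16]
j=7: data[7]=6 ≤ 16 → i=4, swap data[4],data[7] → [12, 13, 15, 9, 6, 18, 17, 20, 7, 22, 5, 11, 16]
j=8: data[8]=7 ≤ 16 → i=5, swap data[5],data[8] → [12, 13, 15, 9, 6, 7, 17, 20, 18, 22, 5, 11, 16]
j=9: data[9]=22 > 16 → no swap
j=10: data[10]=5 ≤ 16 → i=6, swap data[6],data[10] → [12, 13, 15, 9, 6, 7, 5, 20, 18, 22, 17, 11, 16]
j=11: data[11]=11 ≤ 16 → i=7, swap data[7],data[11] → [12, 13, 15, 9, 6, 7, 5, 11, 18, 22, 17, 20, 16]
final swap data[8],data[12] → [12, 13, 15, 9, 6, 7, 5, 11, 16, 22, 17, 20, 18]; return 8

[12, 13, 15, 9, 6, 7, 5, 11, 16, 22, 17, 20, 18]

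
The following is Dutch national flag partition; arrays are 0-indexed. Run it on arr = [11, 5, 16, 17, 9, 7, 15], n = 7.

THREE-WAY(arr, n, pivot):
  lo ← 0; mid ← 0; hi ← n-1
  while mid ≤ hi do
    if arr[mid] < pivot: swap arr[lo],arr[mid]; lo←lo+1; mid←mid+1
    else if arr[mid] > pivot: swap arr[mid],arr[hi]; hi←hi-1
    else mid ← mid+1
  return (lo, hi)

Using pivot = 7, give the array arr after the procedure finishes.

pivot = 7; lo=0, mid=0, hi=6
arr[mid]=11>7: swap arr[0],arr[6]; hi=5 → [15, 5, 16, 17, 9, 7, 11]
arr[mid]=15>7: swap arr[0],arr[5]; hi=4 → [7, 5, 16, 17, 9, 15, 11]
arr[mid]=7=7: mid=1
arr[mid]=5<7: swap arr[0],arr[1]; lo=1,mid=2 → [5, 7, 16, 17, 9, 15, 11]
arr[mid]=16>7: swap arr[2],arr[4]; hi=3 → [5, 7, 9, 17, 16, 15, 11]
arr[mid]=9>7: swap arr[2],arr[3]; hi=2 → [5, 7, 17, 9, 16, 15, 11]
arr[mid]=17>7: swap arr[2],arr[2]; hi=1 → [5, 7, 17, 9, 16, 15, 11]
end: lo=1, hi=1; arr = [5, 7, 17, 9, 16, 15, 11]

[5, 7, 17, 9, 16, 15, 11]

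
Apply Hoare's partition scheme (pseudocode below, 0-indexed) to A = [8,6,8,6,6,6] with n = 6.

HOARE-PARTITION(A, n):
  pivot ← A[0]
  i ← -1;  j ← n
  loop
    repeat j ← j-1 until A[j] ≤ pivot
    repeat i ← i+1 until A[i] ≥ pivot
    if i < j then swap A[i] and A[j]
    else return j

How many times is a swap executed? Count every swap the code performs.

pivot = A[0] = 8; i = -1, j = 6
j→5 (A[5]=6≤8), i→0 (A[0]=8≥8); i<j, swap → [6,6,8,6,6,8]
j→4 (A[4]=6≤8), i→2 (A[2]=8≥8); i<j, swap → [6,6,6,6,8,8]
j→3, i→4; i≥j, return j=3. A = [6,6,6,6,8,8]

2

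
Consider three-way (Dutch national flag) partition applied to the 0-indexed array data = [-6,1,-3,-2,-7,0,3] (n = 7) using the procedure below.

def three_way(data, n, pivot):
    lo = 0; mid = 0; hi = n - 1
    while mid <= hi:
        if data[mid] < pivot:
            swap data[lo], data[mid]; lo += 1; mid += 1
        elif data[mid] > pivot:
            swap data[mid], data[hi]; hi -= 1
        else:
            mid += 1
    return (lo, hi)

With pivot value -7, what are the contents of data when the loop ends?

pivot = -7; lo=0, mid=0, hi=6
data[mid]=-6>-7: swap data[0],data[6]; hi=5 → [3,1,-3,-2,-7,0,-6]
data[mid]=3>-7: swap data[0],data[5]; hi=4 → [0,1,-3,-2,-7,3,-6]
data[mid]=0>-7: swap data[0],data[4]; hi=3 → [-7,1,-3,-2,0,3,-6]
data[mid]=-7=-7: mid=1
data[mid]=1>-7: swap data[1],data[3]; hi=2 → [-7,-2,-3,1,0,3,-6]
data[mid]=-2>-7: swap data[1],data[2]; hi=1 → [-7,-3,-2,1,0,3,-6]
data[mid]=-3>-7: swap data[1],data[1]; hi=0 → [-7,-3,-2,1,0,3,-6]
end: lo=0, hi=0; data = [-7,-3,-2,1,0,3,-6]

[-7,-3,-2,1,0,3,-6]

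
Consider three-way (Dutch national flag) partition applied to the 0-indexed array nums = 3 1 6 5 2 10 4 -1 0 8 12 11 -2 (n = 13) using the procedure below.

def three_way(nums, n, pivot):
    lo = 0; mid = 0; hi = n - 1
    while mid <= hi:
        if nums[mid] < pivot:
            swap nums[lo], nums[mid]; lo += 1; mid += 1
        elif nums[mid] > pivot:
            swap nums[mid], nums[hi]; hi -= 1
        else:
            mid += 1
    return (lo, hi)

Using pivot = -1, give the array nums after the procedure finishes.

-2 -1 5 2 10 4 6 0 8 12 11 1 3

lo=0 mid=0 hi=12
3>-1: swap(0,12), hi=11 ⇒ -2 1 6 5 2 10 4 -1 0 8 12 11 3
-2<-1: swap(0,0), lo=1 mid=1 ⇒ -2 1 6 5 2 10 4 -1 0 8 12 11 3
1>-1: swap(1,11), hi=10 ⇒ -2 11 6 5 2 10 4 -1 0 8 12 1 3
11>-1: swap(1,10), hi=9 ⇒ -2 12 6 5 2 10 4 -1 0 8 11 1 3
12>-1: swap(1,9), hi=8 ⇒ -2 8 6 5 2 10 4 -1 0 12 11 1 3
8>-1: swap(1,8), hi=7 ⇒ -2 0 6 5 2 10 4 -1 8 12 11 1 3
0>-1: swap(1,7), hi=6 ⇒ -2 -1 6 5 2 10 4 0 8 12 11 1 3
-1=-1: mid=2
6>-1: swap(2,6), hi=5 ⇒ -2 -1 4 5 2 10 6 0 8 12 11 1 3
4>-1: swap(2,5), hi=4 ⇒ -2 -1 10 5 2 4 6 0 8 12 11 1 3
10>-1: swap(2,4), hi=3 ⇒ -2 -1 2 5 10 4 6 0 8 12 11 1 3
2>-1: swap(2,3), hi=2 ⇒ -2 -1 5 2 10 4 6 0 8 12 11 1 3
5>-1: swap(2,2), hi=1 ⇒ -2 -1 5 2 10 4 6 0 8 12 11 1 3
done. lo=1 hi=1; nums=-2 -1 5 2 10 4 6 0 8 12 11 1 3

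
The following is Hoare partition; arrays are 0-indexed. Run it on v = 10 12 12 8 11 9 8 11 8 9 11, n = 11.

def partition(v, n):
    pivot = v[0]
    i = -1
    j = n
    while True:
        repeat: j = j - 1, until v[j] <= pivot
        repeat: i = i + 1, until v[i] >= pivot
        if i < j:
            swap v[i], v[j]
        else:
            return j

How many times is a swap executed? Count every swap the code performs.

4

pivot = v[0] = 10; i = -1, j = 11
j→9 (v[9]=9≤10), i→0 (v[0]=10≥10); i<j, swap → 9 12 12 8 11 9 8 11 8 10 11
j→8 (v[8]=8≤10), i→1 (v[1]=12≥10); i<j, swap → 9 8 12 8 11 9 8 11 12 10 11
j→6 (v[6]=8≤10), i→2 (v[2]=12≥10); i<j, swap → 9 8 8 8 11 9 12 11 12 10 11
j→5 (v[5]=9≤10), i→4 (v[4]=11≥10); i<j, swap → 9 8 8 8 9 11 12 11 12 10 11
j→4, i→5; i≥j, return j=4. v = 9 8 8 8 9 11 12 11 12 10 11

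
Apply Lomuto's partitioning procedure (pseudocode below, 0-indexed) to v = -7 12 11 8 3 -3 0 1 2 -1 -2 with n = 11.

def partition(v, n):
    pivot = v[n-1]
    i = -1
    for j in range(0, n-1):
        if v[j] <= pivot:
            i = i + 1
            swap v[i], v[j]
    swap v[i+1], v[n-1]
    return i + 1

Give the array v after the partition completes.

pivot=-2, i=-1
j=0: -7≤-2, i=0, swap(0,0) ⇒ -7 12 11 8 3 -3 0 1 2 -1 -2
j=1: 12>-2, skip
j=2: 11>-2, skip
j=3: 8>-2, skip
j=4: 3>-2, skip
j=5: -3≤-2, i=1, swap(1,5) ⇒ -7 -3 11 8 3 12 0 1 2 -1 -2
j=6: 0>-2, skip
j=7: 1>-2, skip
j=8: 2>-2, skip
j=9: -1>-2, skip
swap(2,10) ⇒ -7 -3 -2 8 3 12 0 1 2 -1 11; return 2

-7 -3 -2 8 3 12 0 1 2 -1 11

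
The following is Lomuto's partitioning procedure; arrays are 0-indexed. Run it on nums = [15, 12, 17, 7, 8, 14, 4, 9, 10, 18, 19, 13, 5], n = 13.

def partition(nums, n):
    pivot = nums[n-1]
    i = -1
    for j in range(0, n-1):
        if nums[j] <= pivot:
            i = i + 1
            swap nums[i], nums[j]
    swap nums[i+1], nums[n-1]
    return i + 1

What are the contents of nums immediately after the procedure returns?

[4, 5, 17, 7, 8, 14, 15, 9, 10, 18, 19, 13, 12]

pivot=5, i=-1
j=0: 15>5, skip
j=1: 12>5, skip
j=2: 17>5, skip
j=3: 7>5, skip
j=4: 8>5, skip
j=5: 14>5, skip
j=6: 4≤5, i=0, swap(0,6) ⇒ [4, 12, 17, 7, 8, 14, 15, 9, 10, 18, 19, 13, 5]
j=7: 9>5, skip
j=8: 10>5, skip
j=9: 18>5, skip
j=10: 19>5, skip
j=11: 13>5, skip
swap(1,12) ⇒ [4, 5, 17, 7, 8, 14, 15, 9, 10, 18, 19, 13, 12]; return 1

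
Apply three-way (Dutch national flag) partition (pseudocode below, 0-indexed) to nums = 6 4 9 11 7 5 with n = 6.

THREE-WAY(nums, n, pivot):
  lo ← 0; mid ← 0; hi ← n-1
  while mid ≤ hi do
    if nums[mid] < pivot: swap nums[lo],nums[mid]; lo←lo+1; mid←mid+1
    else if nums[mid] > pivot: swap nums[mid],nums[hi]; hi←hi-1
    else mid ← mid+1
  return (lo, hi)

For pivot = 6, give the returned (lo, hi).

(2, 2)

lo=0 mid=0 hi=5
6=6: mid=1
4<6: swap(0,1), lo=1 mid=2 ⇒ 4 6 9 11 7 5
9>6: swap(2,5), hi=4 ⇒ 4 6 5 11 7 9
5<6: swap(1,2), lo=2 mid=3 ⇒ 4 5 6 11 7 9
11>6: swap(3,4), hi=3 ⇒ 4 5 6 7 11 9
7>6: swap(3,3), hi=2 ⇒ 4 5 6 7 11 9
done. lo=2 hi=2; nums=4 5 6 7 11 9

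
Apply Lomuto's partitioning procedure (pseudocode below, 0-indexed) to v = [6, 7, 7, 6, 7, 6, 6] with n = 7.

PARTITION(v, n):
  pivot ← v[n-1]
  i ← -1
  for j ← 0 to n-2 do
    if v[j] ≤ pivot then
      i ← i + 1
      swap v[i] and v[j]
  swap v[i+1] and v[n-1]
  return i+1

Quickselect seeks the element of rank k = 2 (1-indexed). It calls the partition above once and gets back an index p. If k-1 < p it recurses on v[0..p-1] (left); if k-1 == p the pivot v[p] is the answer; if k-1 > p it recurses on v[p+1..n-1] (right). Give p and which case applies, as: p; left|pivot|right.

pivot=6, i=-1
j=0: 6≤6, i=0, swap(0,0) ⇒ [6, 7, 7, 6, 7, 6, 6]
j=1: 7>6, skip
j=2: 7>6, skip
j=3: 6≤6, i=1, swap(1,3) ⇒ [6, 6, 7, 7, 7, 6, 6]
j=4: 7>6, skip
j=5: 6≤6, i=2, swap(2,5) ⇒ [6, 6, 6, 7, 7, 7, 6]
swap(3,6) ⇒ [6, 6, 6, 6, 7, 7, 7]; return 3
p = 3; k-1 = 1 < 3 ⇒ left

3; left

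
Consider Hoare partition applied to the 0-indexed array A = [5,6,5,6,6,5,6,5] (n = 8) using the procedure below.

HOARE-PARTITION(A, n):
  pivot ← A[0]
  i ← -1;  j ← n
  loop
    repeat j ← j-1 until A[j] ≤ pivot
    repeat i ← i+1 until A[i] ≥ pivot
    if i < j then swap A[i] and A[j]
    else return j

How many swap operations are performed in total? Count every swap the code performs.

pivot=5
j stops at 7 (5), i stops at 0 (5); swap ⇒ [5,6,5,6,6,5,6,5]
j stops at 5 (5), i stops at 1 (6); swap ⇒ [5,5,5,6,6,6,6,5]
j stops at 2, i stops at 2; i≥j ⇒ return 2. A=[5,5,5,6,6,6,6,5]

2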